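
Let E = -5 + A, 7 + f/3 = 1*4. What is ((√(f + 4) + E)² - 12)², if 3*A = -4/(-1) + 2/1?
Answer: -116 + 96*I*√5 ≈ -116.0 + 214.66*I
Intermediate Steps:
f = -9 (f = -21 + 3*(1*4) = -21 + 3*4 = -21 + 12 = -9)
A = 2 (A = (-4/(-1) + 2/1)/3 = (-4*(-1) + 2*1)/3 = (4 + 2)/3 = (⅓)*6 = 2)
E = -3 (E = -5 + 2 = -3)
((√(f + 4) + E)² - 12)² = ((√(-9 + 4) - 3)² - 12)² = ((√(-5) - 3)² - 12)² = ((I*√5 - 3)² - 12)² = ((-3 + I*√5)² - 12)² = (-12 + (-3 + I*√5)²)²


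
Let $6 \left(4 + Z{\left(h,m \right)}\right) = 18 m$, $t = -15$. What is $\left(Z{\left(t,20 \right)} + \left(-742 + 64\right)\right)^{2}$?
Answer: $386884$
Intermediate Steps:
$Z{\left(h,m \right)} = -4 + 3 m$ ($Z{\left(h,m \right)} = -4 + \frac{18 m}{6} = -4 + 3 m$)
$\left(Z{\left(t,20 \right)} + \left(-742 + 64\right)\right)^{2} = \left(\left(-4 + 3 \cdot 20\right) + \left(-742 + 64\right)\right)^{2} = \left(\left(-4 + 60\right) - 678\right)^{2} = \left(56 - 678\right)^{2} = \left(-622\right)^{2} = 386884$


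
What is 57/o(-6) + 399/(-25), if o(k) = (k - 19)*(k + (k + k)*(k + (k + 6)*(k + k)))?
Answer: -8797/550 ≈ -15.995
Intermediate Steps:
o(k) = (-19 + k)*(k + 2*k*(k + 2*k*(6 + k))) (o(k) = (-19 + k)*(k + (2*k)*(k + (6 + k)*(2*k))) = (-19 + k)*(k + (2*k)*(k + 2*k*(6 + k))) = (-19 + k)*(k + 2*k*(k + 2*k*(6 + k))))
57/o(-6) + 399/(-25) = 57/((-6*(-19 - 493*(-6) - 50*(-6)² + 4*(-6)³))) + 399/(-25) = 57/((-6*(-19 + 2958 - 50*36 + 4*(-216)))) + 399*(-1/25) = 57/((-6*(-19 + 2958 - 1800 - 864))) - 399/25 = 57/((-6*275)) - 399/25 = 57/(-1650) - 399/25 = 57*(-1/1650) - 399/25 = -19/550 - 399/25 = -8797/550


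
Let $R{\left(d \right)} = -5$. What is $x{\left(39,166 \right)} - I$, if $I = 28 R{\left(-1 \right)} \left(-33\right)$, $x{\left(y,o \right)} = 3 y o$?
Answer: $14802$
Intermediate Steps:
$x{\left(y,o \right)} = 3 o y$
$I = 4620$ ($I = 28 \left(-5\right) \left(-33\right) = \left(-140\right) \left(-33\right) = 4620$)
$x{\left(39,166 \right)} - I = 3 \cdot 166 \cdot 39 - 4620 = 19422 - 4620 = 14802$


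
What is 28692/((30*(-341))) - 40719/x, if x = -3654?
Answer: 2473927/296670 ≈ 8.3390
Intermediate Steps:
28692/((30*(-341))) - 40719/x = 28692/((30*(-341))) - 40719/(-3654) = 28692/(-10230) - 40719*(-1/3654) = 28692*(-1/10230) + 1939/174 = -4782/1705 + 1939/174 = 2473927/296670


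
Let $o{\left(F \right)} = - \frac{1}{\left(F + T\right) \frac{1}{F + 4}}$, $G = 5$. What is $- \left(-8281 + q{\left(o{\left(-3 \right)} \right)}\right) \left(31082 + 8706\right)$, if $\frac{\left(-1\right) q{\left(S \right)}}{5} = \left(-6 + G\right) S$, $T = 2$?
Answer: $329285488$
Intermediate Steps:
$o{\left(F \right)} = - \frac{4 + F}{2 + F}$ ($o{\left(F \right)} = - \frac{1}{\left(F + 2\right) \frac{1}{F + 4}} = - \frac{1}{\left(2 + F\right) \frac{1}{4 + F}} = - \frac{1}{\frac{1}{4 + F} \left(2 + F\right)} = - \frac{4 + F}{2 + F}$)
$q{\left(S \right)} = 5 S$ ($q{\left(S \right)} = - 5 \left(-6 + 5\right) S = - 5 \left(- S\right) = 5 S$)
$- \left(-8281 + q{\left(o{\left(-3 \right)} \right)}\right) \left(31082 + 8706\right) = - \left(-8281 + 5 \frac{-4 - -3}{2 - 3}\right) \left(31082 + 8706\right) = - \left(-8281 + 5 \frac{-4 + 3}{-1}\right) 39788 = - \left(-8281 + 5 \left(\left(-1\right) \left(-1\right)\right)\right) 39788 = - \left(-8281 + 5 \cdot 1\right) 39788 = - \left(-8281 + 5\right) 39788 = - \left(-8276\right) 39788 = \left(-1\right) \left(-329285488\right) = 329285488$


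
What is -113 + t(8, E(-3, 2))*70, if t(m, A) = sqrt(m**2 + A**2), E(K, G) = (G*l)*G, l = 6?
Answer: -113 + 560*sqrt(10) ≈ 1657.9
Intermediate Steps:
E(K, G) = 6*G**2 (E(K, G) = (G*6)*G = (6*G)*G = 6*G**2)
t(m, A) = sqrt(A**2 + m**2)
-113 + t(8, E(-3, 2))*70 = -113 + sqrt((6*2**2)**2 + 8**2)*70 = -113 + sqrt((6*4)**2 + 64)*70 = -113 + sqrt(24**2 + 64)*70 = -113 + sqrt(576 + 64)*70 = -113 + sqrt(640)*70 = -113 + (8*sqrt(10))*70 = -113 + 560*sqrt(10)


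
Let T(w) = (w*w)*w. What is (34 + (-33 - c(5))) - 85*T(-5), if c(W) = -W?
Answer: 10631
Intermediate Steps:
T(w) = w**3 (T(w) = w**2*w = w**3)
(34 + (-33 - c(5))) - 85*T(-5) = (34 + (-33 - (-1)*5)) - 85*(-5)**3 = (34 + (-33 - 1*(-5))) - 85*(-125) = (34 + (-33 + 5)) + 10625 = (34 - 28) + 10625 = 6 + 10625 = 10631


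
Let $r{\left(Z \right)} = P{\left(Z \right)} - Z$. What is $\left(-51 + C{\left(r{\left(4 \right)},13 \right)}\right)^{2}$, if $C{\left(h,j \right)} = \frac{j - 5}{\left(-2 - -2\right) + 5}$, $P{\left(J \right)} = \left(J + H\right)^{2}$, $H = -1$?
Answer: $\frac{61009}{25} \approx 2440.4$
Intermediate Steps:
$P{\left(J \right)} = \left(-1 + J\right)^{2}$ ($P{\left(J \right)} = \left(J - 1\right)^{2} = \left(-1 + J\right)^{2}$)
$r{\left(Z \right)} = \left(-1 + Z\right)^{2} - Z$
$C{\left(h,j \right)} = -1 + \frac{j}{5}$ ($C{\left(h,j \right)} = \frac{-5 + j}{\left(-2 + 2\right) + 5} = \frac{-5 + j}{0 + 5} = \frac{-5 + j}{5} = \left(-5 + j\right) \frac{1}{5} = -1 + \frac{j}{5}$)
$\left(-51 + C{\left(r{\left(4 \right)},13 \right)}\right)^{2} = \left(-51 + \left(-1 + \frac{1}{5} \cdot 13\right)\right)^{2} = \left(-51 + \left(-1 + \frac{13}{5}\right)\right)^{2} = \left(-51 + \frac{8}{5}\right)^{2} = \left(- \frac{247}{5}\right)^{2} = \frac{61009}{25}$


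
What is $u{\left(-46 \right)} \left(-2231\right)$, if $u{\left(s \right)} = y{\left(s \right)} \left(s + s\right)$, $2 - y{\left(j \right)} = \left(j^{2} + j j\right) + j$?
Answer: $-858774368$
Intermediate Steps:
$y{\left(j \right)} = 2 - j - 2 j^{2}$ ($y{\left(j \right)} = 2 - \left(\left(j^{2} + j j\right) + j\right) = 2 - \left(\left(j^{2} + j^{2}\right) + j\right) = 2 - \left(2 j^{2} + j\right) = 2 - \left(j + 2 j^{2}\right) = 2 - j - 2 j^{2}$)
$u{\left(s \right)} = 2 s \left(2 - s - 2 s^{2}\right)$ ($u{\left(s \right)} = \left(2 - s - 2 s^{2}\right) \left(s + s\right) = \left(2 - s - 2 s^{2}\right) 2 s = 2 s \left(2 - s - 2 s^{2}\right)$)
$u{\left(-46 \right)} \left(-2231\right) = 2 \left(-46\right) \left(2 - -46 - 2 \left(-46\right)^{2}\right) \left(-2231\right) = 2 \left(-46\right) \left(2 + 46 - 4232\right) \left(-2231\right) = 2 \left(-46\right) \left(-4184\right) \left(-2231\right) = 384928 \left(-2231\right) = -858774368$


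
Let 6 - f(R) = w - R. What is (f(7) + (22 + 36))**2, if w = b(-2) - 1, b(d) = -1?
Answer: 5329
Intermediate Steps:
w = -2 (w = -1 - 1 = -2)
f(R) = 8 + R (f(R) = 6 - (-2 - R) = 6 + (2 + R) = 8 + R)
(f(7) + (22 + 36))**2 = ((8 + 7) + (22 + 36))**2 = (15 + 58)**2 = 73**2 = 5329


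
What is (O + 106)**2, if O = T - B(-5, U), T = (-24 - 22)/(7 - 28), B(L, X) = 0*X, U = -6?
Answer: 5161984/441 ≈ 11705.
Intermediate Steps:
B(L, X) = 0
T = 46/21 (T = -46/(-21) = -46*(-1/21) = 46/21 ≈ 2.1905)
O = 46/21 (O = 46/21 - 1*0 = 46/21 + 0 = 46/21 ≈ 2.1905)
(O + 106)**2 = (46/21 + 106)**2 = (2272/21)**2 = 5161984/441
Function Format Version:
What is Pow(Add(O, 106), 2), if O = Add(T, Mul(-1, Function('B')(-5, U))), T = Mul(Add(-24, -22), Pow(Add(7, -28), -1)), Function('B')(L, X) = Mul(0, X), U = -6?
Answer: Rational(5161984, 441) ≈ 11705.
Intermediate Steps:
Function('B')(L, X) = 0
T = Rational(46, 21) (T = Mul(-46, Pow(-21, -1)) = Mul(-46, Rational(-1, 21)) = Rational(46, 21) ≈ 2.1905)
O = Rational(46, 21) (O = Add(Rational(46, 21), Mul(-1, 0)) = Add(Rational(46, 21), 0) = Rational(46, 21) ≈ 2.1905)
Pow(Add(O, 106), 2) = Pow(Add(Rational(46, 21), 106), 2) = Pow(Rational(2272, 21), 2) = Rational(5161984, 441)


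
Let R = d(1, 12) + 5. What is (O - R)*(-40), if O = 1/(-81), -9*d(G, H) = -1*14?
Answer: 21280/81 ≈ 262.72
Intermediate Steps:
d(G, H) = 14/9 (d(G, H) = -(-1)*14/9 = -1/9*(-14) = 14/9)
O = -1/81 ≈ -0.012346
R = 59/9 (R = 14/9 + 5 = 59/9 ≈ 6.5556)
(O - R)*(-40) = (-1/81 - 1*59/9)*(-40) = (-1/81 - 59/9)*(-40) = -532/81*(-40) = 21280/81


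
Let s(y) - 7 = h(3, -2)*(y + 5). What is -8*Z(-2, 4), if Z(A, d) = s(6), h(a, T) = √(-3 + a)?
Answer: -56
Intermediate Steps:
s(y) = 7 (s(y) = 7 + √(-3 + 3)*(y + 5) = 7 + √0*(5 + y) = 7 + 0*(5 + y) = 7 + 0 = 7)
Z(A, d) = 7
-8*Z(-2, 4) = -8*7 = -56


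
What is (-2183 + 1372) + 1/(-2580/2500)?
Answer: -104744/129 ≈ -811.97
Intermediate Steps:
(-2183 + 1372) + 1/(-2580/2500) = -811 + 1/(-2580*1/2500) = -811 + 1/(-129/125) = -811 - 125/129 = -104744/129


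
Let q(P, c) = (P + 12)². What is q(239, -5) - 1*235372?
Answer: -172371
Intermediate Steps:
q(P, c) = (12 + P)²
q(239, -5) - 1*235372 = (12 + 239)² - 1*235372 = 251² - 235372 = 63001 - 235372 = -172371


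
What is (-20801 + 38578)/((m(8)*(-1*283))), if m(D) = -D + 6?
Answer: 17777/566 ≈ 31.408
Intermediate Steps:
m(D) = 6 - D
(-20801 + 38578)/((m(8)*(-1*283))) = (-20801 + 38578)/(((6 - 1*8)*(-1*283))) = 17777/(((6 - 8)*(-283))) = 17777/((-2*(-283))) = 17777/566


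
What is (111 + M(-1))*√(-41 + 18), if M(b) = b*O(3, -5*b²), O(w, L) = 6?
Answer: 105*I*√23 ≈ 503.56*I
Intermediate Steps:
M(b) = 6*b (M(b) = b*6 = 6*b)
(111 + M(-1))*√(-41 + 18) = (111 + 6*(-1))*√(-41 + 18) = (111 - 6)*√(-23) = 105*(I*√23) = 105*I*√23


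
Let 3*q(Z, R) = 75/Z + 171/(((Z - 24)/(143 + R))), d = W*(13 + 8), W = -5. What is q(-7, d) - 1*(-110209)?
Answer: 23899416/217 ≈ 1.1014e+5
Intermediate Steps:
d = -105 (d = -5*(13 + 8) = -5*21 = -105)
q(Z, R) = 25/Z + 57*(143 + R)/(-24 + Z) (q(Z, R) = (75/Z + 171/(((Z - 24)/(143 + R))))/3 = (75/Z + 171/(((-24 + Z)/(143 + R))))/3 = (75/Z + 171*((143 + R)/(-24 + Z)))/3 = (75/Z + 171*(143 + R)/(-24 + Z))/3 = 25/Z + 57*(143 + R)/(-24 + Z))
q(-7, d) - 1*(-110209) = (-600 + 8176*(-7) + 57*(-105)*(-7))/((-7)*(-24 - 7)) - 1*(-110209) = -1/7*(-600 - 57232 + 41895)/(-31) + 110209 = -1/7*(-1/31)*(-15937) + 110209 = -15937/217 + 110209 = 23899416/217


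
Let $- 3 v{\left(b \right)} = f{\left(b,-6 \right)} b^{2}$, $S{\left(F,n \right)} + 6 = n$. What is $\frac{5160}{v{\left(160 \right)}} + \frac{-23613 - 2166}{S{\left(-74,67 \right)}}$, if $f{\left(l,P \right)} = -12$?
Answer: $- \frac{65986371}{156160} \approx -422.56$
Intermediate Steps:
$S{\left(F,n \right)} = -6 + n$
$v{\left(b \right)} = 4 b^{2}$ ($v{\left(b \right)} = - \frac{\left(-12\right) b^{2}}{3} = 4 b^{2}$)
$\frac{5160}{v{\left(160 \right)}} + \frac{-23613 - 2166}{S{\left(-74,67 \right)}} = \frac{5160}{4 \cdot 160^{2}} + \frac{-23613 - 2166}{-6 + 67} = \frac{5160}{4 \cdot 25600} - \frac{25779}{61} = \frac{5160}{102400} - \frac{25779}{61} = 5160 \cdot \frac{1}{102400} - \frac{25779}{61} = \frac{129}{2560} - \frac{25779}{61} = - \frac{65986371}{156160}$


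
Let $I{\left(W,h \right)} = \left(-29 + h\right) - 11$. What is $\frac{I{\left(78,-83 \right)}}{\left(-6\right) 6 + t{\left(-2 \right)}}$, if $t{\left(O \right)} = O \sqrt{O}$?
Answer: $\frac{1107}{326} - \frac{123 i \sqrt{2}}{652} \approx 3.3957 - 0.26679 i$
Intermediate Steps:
$I{\left(W,h \right)} = -40 + h$
$t{\left(O \right)} = O^{\frac{3}{2}}$
$\frac{I{\left(78,-83 \right)}}{\left(-6\right) 6 + t{\left(-2 \right)}} = \frac{-40 - 83}{\left(-6\right) 6 + \left(-2\right)^{\frac{3}{2}}} = \frac{1}{-36 - 2 i \sqrt{2}} \left(-123\right) = - \frac{123}{-36 - 2 i \sqrt{2}}$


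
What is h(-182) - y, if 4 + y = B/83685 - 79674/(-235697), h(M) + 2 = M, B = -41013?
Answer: -24131806107/134178935 ≈ -179.85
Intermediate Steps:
h(M) = -2 + M
y = -557117933/134178935 (y = -4 + (-41013/83685 - 79674/(-235697)) = -4 + (-41013*1/83685 - 79674*(-1/235697)) = -4 + (-1953/3985 + 11382/33671) = -4 - 20402193/134178935 = -557117933/134178935 ≈ -4.1521)
h(-182) - y = (-2 - 182) - 1*(-557117933/134178935) = -184 + 557117933/134178935 = -24131806107/134178935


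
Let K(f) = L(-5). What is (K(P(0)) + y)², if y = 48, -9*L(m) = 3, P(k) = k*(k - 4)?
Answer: 20449/9 ≈ 2272.1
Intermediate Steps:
P(k) = k*(-4 + k)
L(m) = -⅓ (L(m) = -⅑*3 = -⅓)
K(f) = -⅓
(K(P(0)) + y)² = (-⅓ + 48)² = (143/3)² = 20449/9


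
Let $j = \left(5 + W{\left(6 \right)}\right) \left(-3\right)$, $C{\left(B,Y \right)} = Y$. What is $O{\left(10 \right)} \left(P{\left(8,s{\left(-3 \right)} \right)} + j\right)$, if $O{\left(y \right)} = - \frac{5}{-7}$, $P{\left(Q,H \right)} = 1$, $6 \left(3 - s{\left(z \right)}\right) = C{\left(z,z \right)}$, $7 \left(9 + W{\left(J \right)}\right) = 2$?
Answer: $\frac{425}{49} \approx 8.6735$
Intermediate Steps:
$W{\left(J \right)} = - \frac{61}{7}$ ($W{\left(J \right)} = -9 + \frac{1}{7} \cdot 2 = -9 + \frac{2}{7} = - \frac{61}{7}$)
$s{\left(z \right)} = 3 - \frac{z}{6}$
$j = \frac{78}{7}$ ($j = \left(5 - \frac{61}{7}\right) \left(-3\right) = \left(- \frac{26}{7}\right) \left(-3\right) = \frac{78}{7} \approx 11.143$)
$O{\left(y \right)} = \frac{5}{7}$ ($O{\left(y \right)} = \left(-5\right) \left(- \frac{1}{7}\right) = \frac{5}{7}$)
$O{\left(10 \right)} \left(P{\left(8,s{\left(-3 \right)} \right)} + j\right) = \frac{5 \left(1 + \frac{78}{7}\right)}{7} = \frac{5}{7} \cdot \frac{85}{7} = \frac{425}{49}$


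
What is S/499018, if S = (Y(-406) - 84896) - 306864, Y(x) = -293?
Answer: -392053/499018 ≈ -0.78565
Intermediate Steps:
S = -392053 (S = (-293 - 84896) - 306864 = -85189 - 306864 = -392053)
S/499018 = -392053/499018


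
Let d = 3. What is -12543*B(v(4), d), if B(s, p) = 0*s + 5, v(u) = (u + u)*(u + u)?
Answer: -62715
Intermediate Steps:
v(u) = 4*u**2 (v(u) = (2*u)*(2*u) = 4*u**2)
B(s, p) = 5 (B(s, p) = 0 + 5 = 5)
-12543*B(v(4), d) = -12543*5 = -62715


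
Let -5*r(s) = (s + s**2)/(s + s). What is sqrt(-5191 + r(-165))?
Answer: I*sqrt(129365)/5 ≈ 71.935*I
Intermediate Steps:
r(s) = -(s + s**2)/(10*s) (r(s) = -(s + s**2)/(5*(s + s)) = -(s + s**2)/(5*(2*s)) = -(s + s**2)*1/(2*s)/5 = -(s + s**2)/(10*s))
sqrt(-5191 + r(-165)) = sqrt(-5191 + (-1/10 - 1/10*(-165))) = sqrt(-5191 + (-1/10 + 33/2)) = sqrt(-5191 + 82/5) = sqrt(-25873/5) = I*sqrt(129365)/5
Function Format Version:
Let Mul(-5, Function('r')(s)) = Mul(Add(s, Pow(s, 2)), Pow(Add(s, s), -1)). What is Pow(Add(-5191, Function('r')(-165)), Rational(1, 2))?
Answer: Mul(Rational(1, 5), I, Pow(129365, Rational(1, 2))) ≈ Mul(71.935, I)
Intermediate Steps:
Function('r')(s) = Mul(Rational(-1, 10), Pow(s, -1), Add(s, Pow(s, 2))) (Function('r')(s) = Mul(Rational(-1, 5), Mul(Add(s, Pow(s, 2)), Pow(Add(s, s), -1))) = Mul(Rational(-1, 5), Mul(Add(s, Pow(s, 2)), Pow(Mul(2, s), -1))) = Mul(Rational(-1, 5), Mul(Add(s, Pow(s, 2)), Mul(Rational(1, 2), Pow(s, -1)))) = Mul(Rational(-1, 5), Mul(Rational(1, 2), Pow(s, -1), Add(s, Pow(s, 2)))) = Mul(Rational(-1, 10), Pow(s, -1), Add(s, Pow(s, 2))))
Pow(Add(-5191, Function('r')(-165)), Rational(1, 2)) = Pow(Add(-5191, Add(Rational(-1, 10), Mul(Rational(-1, 10), -165))), Rational(1, 2)) = Pow(Add(-5191, Add(Rational(-1, 10), Rational(33, 2))), Rational(1, 2)) = Pow(Add(-5191, Rational(82, 5)), Rational(1, 2)) = Pow(Rational(-25873, 5), Rational(1, 2)) = Mul(Rational(1, 5), I, Pow(129365, Rational(1, 2)))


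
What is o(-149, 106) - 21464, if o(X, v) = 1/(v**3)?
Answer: -25563967423/1191016 ≈ -21464.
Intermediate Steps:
o(X, v) = v**(-3)
o(-149, 106) - 21464 = 106**(-3) - 21464 = 1/1191016 - 21464 = -25563967423/1191016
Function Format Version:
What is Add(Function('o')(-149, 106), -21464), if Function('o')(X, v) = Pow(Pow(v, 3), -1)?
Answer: Rational(-25563967423, 1191016) ≈ -21464.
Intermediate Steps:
Function('o')(X, v) = Pow(v, -3)
Add(Function('o')(-149, 106), -21464) = Add(Pow(106, -3), -21464) = Add(Rational(1, 1191016), -21464) = Rational(-25563967423, 1191016)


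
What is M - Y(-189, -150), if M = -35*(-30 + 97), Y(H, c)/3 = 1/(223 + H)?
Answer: -79733/34 ≈ -2345.1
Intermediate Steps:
Y(H, c) = 3/(223 + H)
M = -2345 (M = -35*67 = -2345)
M - Y(-189, -150) = -2345 - 3/(223 - 189) = -2345 - 3/34 = -79733/34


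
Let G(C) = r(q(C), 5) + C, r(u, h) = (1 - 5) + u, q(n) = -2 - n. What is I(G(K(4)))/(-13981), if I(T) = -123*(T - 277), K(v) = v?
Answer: -849/341 ≈ -2.4897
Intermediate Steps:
r(u, h) = -4 + u
G(C) = -6 (G(C) = (-4 + (-2 - C)) + C = (-6 - C) + C = -6)
I(T) = 34071 - 123*T (I(T) = -123*(-277 + T) = 34071 - 123*T)
I(G(K(4)))/(-13981) = (34071 - 123*(-6))/(-13981) = (34071 + 738)*(-1/13981) = 34809*(-1/13981) = -849/341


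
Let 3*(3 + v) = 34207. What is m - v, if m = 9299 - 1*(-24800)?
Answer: 68099/3 ≈ 22700.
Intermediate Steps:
v = 34198/3 (v = -3 + (⅓)*34207 = -3 + 34207/3 = 34198/3 ≈ 11399.)
m = 34099 (m = 9299 + 24800 = 34099)
m - v = 34099 - 1*34198/3 = 34099 - 34198/3 = 68099/3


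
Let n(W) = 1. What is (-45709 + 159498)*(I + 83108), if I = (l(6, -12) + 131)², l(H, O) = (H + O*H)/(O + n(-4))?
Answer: 11592481953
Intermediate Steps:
l(H, O) = (H + H*O)/(1 + O) (l(H, O) = (H + O*H)/(O + 1) = (H + H*O)/(1 + O))
I = 18769 (I = (6 + 131)² = 137² = 18769)
(-45709 + 159498)*(I + 83108) = (-45709 + 159498)*(18769 + 83108) = 113789*101877 = 11592481953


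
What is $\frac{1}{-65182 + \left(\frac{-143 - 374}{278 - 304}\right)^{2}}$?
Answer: $- \frac{676}{43795743} \approx -1.5435 \cdot 10^{-5}$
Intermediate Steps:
$\frac{1}{-65182 + \left(\frac{-143 - 374}{278 - 304}\right)^{2}} = \frac{1}{-65182 + \left(- \frac{517}{-26}\right)^{2}} = \frac{1}{-65182 + \left(\left(-517\right) \left(- \frac{1}{26}\right)\right)^{2}} = \frac{1}{-65182 + \left(\frac{517}{26}\right)^{2}} = \frac{1}{-65182 + \frac{267289}{676}} = \frac{1}{- \frac{43795743}{676}} = - \frac{676}{43795743}$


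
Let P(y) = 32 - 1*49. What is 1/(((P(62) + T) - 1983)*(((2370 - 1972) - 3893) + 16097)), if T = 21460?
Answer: 1/245234920 ≈ 4.0777e-9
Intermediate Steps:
P(y) = -17 (P(y) = 32 - 49 = -17)
1/(((P(62) + T) - 1983)*(((2370 - 1972) - 3893) + 16097)) = 1/(((-17 + 21460) - 1983)*(((2370 - 1972) - 3893) + 16097)) = 1/((21443 - 1983)*((398 - 3893) + 16097)) = 1/(19460*(-3495 + 16097)) = 1/(19460*12602) = 1/245234920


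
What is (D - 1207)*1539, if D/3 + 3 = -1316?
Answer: -7947396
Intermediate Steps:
D = -3957 (D = -9 + 3*(-1316) = -9 - 3948 = -3957)
(D - 1207)*1539 = (-3957 - 1207)*1539 = -5164*1539 = -7947396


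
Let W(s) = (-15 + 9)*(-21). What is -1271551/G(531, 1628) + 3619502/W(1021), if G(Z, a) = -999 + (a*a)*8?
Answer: 38370392706110/1335730599 ≈ 28726.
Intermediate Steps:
G(Z, a) = -999 + 8*a² (G(Z, a) = -999 + a²*8 = -999 + 8*a²)
W(s) = 126 (W(s) = -6*(-21) = 126)
-1271551/G(531, 1628) + 3619502/W(1021) = -1271551/(-999 + 8*1628²) + 3619502/126 = -1271551/(-999 + 8*2650384) + 3619502*(1/126) = -1271551/(-999 + 21203072) + 1809751/63 = -1271551/21202073 + 1809751/63 = 38370392706110/1335730599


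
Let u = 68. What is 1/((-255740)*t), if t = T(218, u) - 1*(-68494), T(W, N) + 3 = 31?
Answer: -1/17523816280 ≈ -5.7065e-11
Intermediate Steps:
T(W, N) = 28 (T(W, N) = -3 + 31 = 28)
t = 68522 (t = 28 - 1*(-68494) = 28 + 68494 = 68522)
1/((-255740)*t) = 1/(-255740*68522) = -1/255740*1/68522 = -1/17523816280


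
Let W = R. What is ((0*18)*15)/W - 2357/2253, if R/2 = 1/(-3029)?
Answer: -2357/2253 ≈ -1.0462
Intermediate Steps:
R = -2/3029 (R = 2/(-3029) = 2*(-1/3029) = -2/3029 ≈ -0.00066028)
W = -2/3029 ≈ -0.00066028
((0*18)*15)/W - 2357/2253 = ((0*18)*15)/(-2/3029) - 2357/2253 = (0*15)*(-3029/2) - 2357*1/2253 = 0*(-3029/2) - 2357/2253 = 0 - 2357/2253 = -2357/2253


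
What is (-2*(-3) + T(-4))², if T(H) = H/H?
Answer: 49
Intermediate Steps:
T(H) = 1
(-2*(-3) + T(-4))² = (-2*(-3) + 1)² = (6 + 1)² = 7² = 49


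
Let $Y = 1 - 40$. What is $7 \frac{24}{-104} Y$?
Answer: $63$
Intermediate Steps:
$Y = -39$ ($Y = 1 - 40 = -39$)
$7 \frac{24}{-104} Y = 7 \frac{24}{-104} \left(-39\right) = 7 \cdot 24 \left(- \frac{1}{104}\right) \left(-39\right) = 7 \left(- \frac{3}{13}\right) \left(-39\right) = \left(- \frac{21}{13}\right) \left(-39\right) = 63$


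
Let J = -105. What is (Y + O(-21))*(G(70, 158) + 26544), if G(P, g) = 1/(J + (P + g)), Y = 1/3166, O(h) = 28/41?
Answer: 96520623019/5322046 ≈ 18136.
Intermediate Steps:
O(h) = 28/41 (O(h) = 28*(1/41) = 28/41)
Y = 1/3166 ≈ 0.00031586
G(P, g) = 1/(-105 + P + g) (G(P, g) = 1/(-105 + (P + g)) = 1/(-105 + P + g))
(Y + O(-21))*(G(70, 158) + 26544) = (1/3166 + 28/41)*(1/(-105 + 70 + 158) + 26544) = 88689*(1/123 + 26544)/129806 = (88689/129806)*(3264913/123) = 96520623019/5322046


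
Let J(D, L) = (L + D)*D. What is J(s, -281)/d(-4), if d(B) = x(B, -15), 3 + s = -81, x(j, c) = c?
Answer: -2044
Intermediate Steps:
s = -84 (s = -3 - 81 = -84)
J(D, L) = D*(D + L) (J(D, L) = (D + L)*D = D*(D + L))
d(B) = -15
J(s, -281)/d(-4) = -84*(-84 - 281)/(-15) = -84*(-365)*(-1/15) = 30660*(-1/15) = -2044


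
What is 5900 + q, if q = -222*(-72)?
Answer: 21884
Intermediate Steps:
q = 15984
5900 + q = 5900 + 15984 = 21884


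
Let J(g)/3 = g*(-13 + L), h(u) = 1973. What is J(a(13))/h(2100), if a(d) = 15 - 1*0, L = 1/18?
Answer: -1165/3946 ≈ -0.29524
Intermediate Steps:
L = 1/18 ≈ 0.055556
a(d) = 15 (a(d) = 15 + 0 = 15)
J(g) = -233*g/6 (J(g) = 3*(g*(-13 + 1/18)) = 3*(g*(-233/18)) = 3*(-233*g/18) = -233*g/6)
J(a(13))/h(2100) = -233/6*15/1973 = -1165/2*1/1973 = -1165/3946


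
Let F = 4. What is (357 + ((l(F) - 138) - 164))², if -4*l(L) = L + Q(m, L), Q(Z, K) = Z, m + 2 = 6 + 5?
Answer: 42849/16 ≈ 2678.1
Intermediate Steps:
m = 9 (m = -2 + (6 + 5) = -2 + 11 = 9)
l(L) = -9/4 - L/4 (l(L) = -(L + 9)/4 = -(9 + L)/4 = -9/4 - L/4)
(357 + ((l(F) - 138) - 164))² = (357 + (((-9/4 - ¼*4) - 138) - 164))² = (357 + (((-9/4 - 1) - 138) - 164))² = (357 + ((-13/4 - 138) - 164))² = (357 + (-565/4 - 164))² = (357 - 1221/4)² = (207/4)² = 42849/16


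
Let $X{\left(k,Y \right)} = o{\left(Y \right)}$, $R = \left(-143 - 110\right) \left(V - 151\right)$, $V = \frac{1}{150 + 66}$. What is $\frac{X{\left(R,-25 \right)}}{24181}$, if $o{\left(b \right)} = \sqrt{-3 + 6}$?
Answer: $\frac{\sqrt{3}}{24181} \approx 7.1629 \cdot 10^{-5}$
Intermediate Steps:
$V = \frac{1}{216} \approx 0.0046296$
$o{\left(b \right)} = \sqrt{3}$
$R = \frac{8251595}{216}$ ($R = \left(-143 - 110\right) \left(\frac{1}{216} - 151\right) = \left(-143 - 110\right) \left(- \frac{32615}{216}\right) = \left(-253\right) \left(- \frac{32615}{216}\right) = \frac{8251595}{216} \approx 38202.0$)
$X{\left(k,Y \right)} = \sqrt{3}$
$\frac{X{\left(R,-25 \right)}}{24181} = \frac{\sqrt{3}}{24181}$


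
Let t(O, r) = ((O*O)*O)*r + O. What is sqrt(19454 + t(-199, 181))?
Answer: 2*I*sqrt(356592291) ≈ 37767.0*I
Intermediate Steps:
t(O, r) = O + r*O**3 (t(O, r) = (O**2*O)*r + O = O**3*r + O = r*O**3 + O = O + r*O**3)
sqrt(19454 + t(-199, 181)) = sqrt(19454 + (-199 + 181*(-199)**3)) = sqrt(19454 + (-199 + 181*(-7880599))) = sqrt(19454 + (-199 - 1426388419)) = sqrt(19454 - 1426388618) = sqrt(-1426369164) = 2*I*sqrt(356592291)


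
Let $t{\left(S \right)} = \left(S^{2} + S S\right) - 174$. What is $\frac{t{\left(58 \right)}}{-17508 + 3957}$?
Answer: $- \frac{6554}{13551} \approx -0.48365$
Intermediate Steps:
$t{\left(S \right)} = -174 + 2 S^{2}$ ($t{\left(S \right)} = \left(S^{2} + S^{2}\right) - 174 = 2 S^{2} - 174 = -174 + 2 S^{2}$)
$\frac{t{\left(58 \right)}}{-17508 + 3957} = \frac{-174 + 2 \cdot 58^{2}}{-17508 + 3957} = \frac{-174 + 2 \cdot 3364}{-13551} = \left(-174 + 6728\right) \left(- \frac{1}{13551}\right) = 6554 \left(- \frac{1}{13551}\right) = - \frac{6554}{13551}$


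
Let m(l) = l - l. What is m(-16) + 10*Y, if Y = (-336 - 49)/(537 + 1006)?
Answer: -3850/1543 ≈ -2.4951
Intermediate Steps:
Y = -385/1543 ≈ -0.24951
m(l) = 0
m(-16) + 10*Y = 0 + 10*(-385/1543) = 0 - 3850/1543 = -3850/1543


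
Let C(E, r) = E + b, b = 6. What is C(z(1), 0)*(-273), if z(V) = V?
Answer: -1911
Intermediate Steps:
C(E, r) = 6 + E (C(E, r) = E + 6 = 6 + E)
C(z(1), 0)*(-273) = (6 + 1)*(-273) = 7*(-273) = -1911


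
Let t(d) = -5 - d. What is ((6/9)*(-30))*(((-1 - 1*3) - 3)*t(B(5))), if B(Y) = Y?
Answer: -1400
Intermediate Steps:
((6/9)*(-30))*(((-1 - 1*3) - 3)*t(B(5))) = ((6/9)*(-30))*(((-1 - 1*3) - 3)*(-5 - 1*5)) = ((6*(⅑))*(-30))*(((-1 - 3) - 3)*(-5 - 5)) = ((⅔)*(-30))*((-4 - 3)*(-10)) = -(-140)*(-10) = -20*70 = -1400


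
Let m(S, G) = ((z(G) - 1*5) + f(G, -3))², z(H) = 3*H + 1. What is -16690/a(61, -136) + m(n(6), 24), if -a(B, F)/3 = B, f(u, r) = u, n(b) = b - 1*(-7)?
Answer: 1565602/183 ≈ 8555.2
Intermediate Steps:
n(b) = 7 + b (n(b) = b + 7 = 7 + b)
z(H) = 1 + 3*H
a(B, F) = -3*B
m(S, G) = (-4 + 4*G)² (m(S, G) = (((1 + 3*G) - 1*5) + G)² = (((1 + 3*G) - 5) + G)² = ((-4 + 3*G) + G)² = (-4 + 4*G)²)
-16690/a(61, -136) + m(n(6), 24) = -16690/((-3*61)) + 16*(-1 + 24)² = -16690/(-183) + 16*23² = -16690*(-1/183) + 16*529 = 16690/183 + 8464 = 1565602/183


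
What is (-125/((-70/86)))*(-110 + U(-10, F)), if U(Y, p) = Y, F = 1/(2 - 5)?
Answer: -129000/7 ≈ -18429.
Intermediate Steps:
F = -⅓ (F = 1/(-3) = -⅓ ≈ -0.33333)
(-125/((-70/86)))*(-110 + U(-10, F)) = (-125/((-70/86)))*(-110 - 10) = -125/((-70*1/86))*(-120) = -125/(-35/43)*(-120) = -125*(-43/35)*(-120) = (1075/7)*(-120) = -129000/7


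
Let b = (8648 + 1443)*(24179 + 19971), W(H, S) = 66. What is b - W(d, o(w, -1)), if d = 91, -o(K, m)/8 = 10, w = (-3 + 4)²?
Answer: 445517584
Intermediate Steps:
w = 1 (w = 1² = 1)
o(K, m) = -80 (o(K, m) = -8*10 = -80)
b = 445517650 (b = 10091*44150 = 445517650)
b - W(d, o(w, -1)) = 445517650 - 1*66 = 445517650 - 66 = 445517584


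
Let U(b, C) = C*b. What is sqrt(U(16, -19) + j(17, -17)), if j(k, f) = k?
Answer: I*sqrt(287) ≈ 16.941*I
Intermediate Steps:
sqrt(U(16, -19) + j(17, -17)) = sqrt(-19*16 + 17) = sqrt(-304 + 17) = sqrt(-287) = I*sqrt(287)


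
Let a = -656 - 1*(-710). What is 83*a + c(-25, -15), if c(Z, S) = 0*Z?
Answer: 4482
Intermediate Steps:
c(Z, S) = 0
a = 54 (a = -656 + 710 = 54)
83*a + c(-25, -15) = 83*54 + 0 = 4482 + 0 = 4482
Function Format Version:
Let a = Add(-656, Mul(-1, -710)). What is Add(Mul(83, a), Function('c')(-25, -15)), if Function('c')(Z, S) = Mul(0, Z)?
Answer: 4482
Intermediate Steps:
Function('c')(Z, S) = 0
a = 54 (a = Add(-656, 710) = 54)
Add(Mul(83, a), Function('c')(-25, -15)) = Add(Mul(83, 54), 0) = Add(4482, 0) = 4482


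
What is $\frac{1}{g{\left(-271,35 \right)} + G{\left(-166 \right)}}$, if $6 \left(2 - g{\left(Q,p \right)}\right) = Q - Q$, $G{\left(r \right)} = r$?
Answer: $- \frac{1}{164} \approx -0.0060976$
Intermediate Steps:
$g{\left(Q,p \right)} = 2$ ($g{\left(Q,p \right)} = 2 - \frac{Q - Q}{6} = 2 - 0 = 2 + 0 = 2$)
$\frac{1}{g{\left(-271,35 \right)} + G{\left(-166 \right)}} = \frac{1}{2 - 166} = \frac{1}{-164} = - \frac{1}{164}$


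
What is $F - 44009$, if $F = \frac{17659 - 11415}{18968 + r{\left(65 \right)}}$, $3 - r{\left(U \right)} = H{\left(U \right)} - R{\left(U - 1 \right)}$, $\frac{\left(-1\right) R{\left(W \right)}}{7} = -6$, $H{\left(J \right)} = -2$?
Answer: $- \frac{836824891}{19015} \approx -44009.0$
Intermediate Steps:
$R{\left(W \right)} = 42$ ($R{\left(W \right)} = \left(-7\right) \left(-6\right) = 42$)
$r{\left(U \right)} = 47$ ($r{\left(U \right)} = 3 - \left(-2 - 42\right) = 3 - -44 = 3 + 44 = 47$)
$F = \frac{6244}{19015}$ ($F = \frac{17659 - 11415}{18968 + 47} = \frac{6244}{19015} \approx 0.32837$)
$F - 44009 = \frac{6244}{19015} - 44009 = - \frac{836824891}{19015}$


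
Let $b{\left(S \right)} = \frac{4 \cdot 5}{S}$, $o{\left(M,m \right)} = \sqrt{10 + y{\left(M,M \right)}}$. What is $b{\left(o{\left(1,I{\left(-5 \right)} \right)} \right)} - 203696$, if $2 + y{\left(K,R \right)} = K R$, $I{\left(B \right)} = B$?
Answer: $- \frac{611068}{3} \approx -2.0369 \cdot 10^{5}$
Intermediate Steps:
$y{\left(K,R \right)} = -2 + K R$
$o{\left(M,m \right)} = \sqrt{8 + M^{2}}$ ($o{\left(M,m \right)} = \sqrt{10 + \left(-2 + M M\right)} = \sqrt{10 + \left(-2 + M^{2}\right)} = \sqrt{8 + M^{2}}$)
$b{\left(S \right)} = \frac{20}{S}$
$b{\left(o{\left(1,I{\left(-5 \right)} \right)} \right)} - 203696 = \frac{20}{\sqrt{8 + 1^{2}}} - 203696 = \frac{20}{\sqrt{8 + 1}} - 203696 = \frac{20}{\sqrt{9}} - 203696 = \frac{20}{3} - 203696 = - \frac{611068}{3}$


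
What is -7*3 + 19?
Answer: -2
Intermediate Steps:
-7*3 + 19 = -21 + 19 = -2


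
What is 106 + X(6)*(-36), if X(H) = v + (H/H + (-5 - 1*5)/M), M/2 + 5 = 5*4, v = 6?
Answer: -134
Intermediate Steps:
M = 30 (M = -10 + 2*(5*4) = -10 + 2*20 = -10 + 40 = 30)
X(H) = 20/3 (X(H) = 6 + (H/H + (-5 - 1*5)/30) = 6 + (1 + (-5 - 5)*(1/30)) = 6 + (1 - 10*1/30) = 6 + (1 - ⅓) = 6 + ⅔ = 20/3)
106 + X(6)*(-36) = 106 + (20/3)*(-36) = 106 - 240 = -134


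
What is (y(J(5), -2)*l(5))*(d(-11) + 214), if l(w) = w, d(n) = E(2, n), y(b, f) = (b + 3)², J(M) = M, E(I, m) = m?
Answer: 64960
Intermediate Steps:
y(b, f) = (3 + b)²
d(n) = n
(y(J(5), -2)*l(5))*(d(-11) + 214) = ((3 + 5)²*5)*(-11 + 214) = (8²*5)*203 = (64*5)*203 = 320*203 = 64960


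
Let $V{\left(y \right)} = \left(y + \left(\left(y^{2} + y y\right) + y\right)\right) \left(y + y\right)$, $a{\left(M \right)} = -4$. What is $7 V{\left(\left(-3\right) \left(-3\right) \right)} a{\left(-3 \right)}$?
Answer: $-90720$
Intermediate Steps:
$V{\left(y \right)} = 2 y \left(2 y + 2 y^{2}\right)$ ($V{\left(y \right)} = \left(y + \left(\left(y^{2} + y^{2}\right) + y\right)\right) 2 y = \left(y + \left(2 y^{2} + y\right)\right) 2 y = \left(y + \left(y + 2 y^{2}\right)\right) 2 y = \left(2 y + 2 y^{2}\right) 2 y = 2 y \left(2 y + 2 y^{2}\right)$)
$7 V{\left(\left(-3\right) \left(-3\right) \right)} a{\left(-3 \right)} = 7 \cdot 4 \left(\left(-3\right) \left(-3\right)\right)^{2} \left(1 - -9\right) \left(-4\right) = 7 \cdot 4 \cdot 9^{2} \left(1 + 9\right) \left(-4\right) = 7 \cdot 4 \cdot 81 \cdot 10 \left(-4\right) = 7 \cdot 3240 \left(-4\right) = 22680 \left(-4\right) = -90720$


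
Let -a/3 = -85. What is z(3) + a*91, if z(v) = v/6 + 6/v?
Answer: 46415/2 ≈ 23208.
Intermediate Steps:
a = 255 (a = -3*(-85) = 255)
z(v) = 6/v + v/6 (z(v) = v*(1/6) + 6/v = v/6 + 6/v = 6/v + v/6)
z(3) + a*91 = (6/3 + (1/6)*3) + 255*91 = (6*(1/3) + 1/2) + 23205 = (2 + 1/2) + 23205 = 5/2 + 23205 = 46415/2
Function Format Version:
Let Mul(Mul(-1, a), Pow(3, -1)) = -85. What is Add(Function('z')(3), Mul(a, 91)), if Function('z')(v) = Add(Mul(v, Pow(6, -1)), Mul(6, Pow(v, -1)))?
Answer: Rational(46415, 2) ≈ 23208.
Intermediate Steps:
a = 255 (a = Mul(-3, -85) = 255)
Function('z')(v) = Add(Mul(6, Pow(v, -1)), Mul(Rational(1, 6), v)) (Function('z')(v) = Add(Mul(v, Rational(1, 6)), Mul(6, Pow(v, -1))) = Add(Mul(Rational(1, 6), v), Mul(6, Pow(v, -1))) = Add(Mul(6, Pow(v, -1)), Mul(Rational(1, 6), v)))
Add(Function('z')(3), Mul(a, 91)) = Add(Add(Mul(6, Pow(3, -1)), Mul(Rational(1, 6), 3)), Mul(255, 91)) = Add(Add(Mul(6, Rational(1, 3)), Rational(1, 2)), 23205) = Add(Add(2, Rational(1, 2)), 23205) = Add(Rational(5, 2), 23205) = Rational(46415, 2)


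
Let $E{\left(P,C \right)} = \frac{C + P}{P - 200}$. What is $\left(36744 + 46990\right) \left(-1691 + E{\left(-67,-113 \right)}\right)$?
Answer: $- \frac{12596859226}{89} \approx -1.4154 \cdot 10^{8}$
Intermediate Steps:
$E{\left(P,C \right)} = \frac{C + P}{-200 + P}$
$\left(36744 + 46990\right) \left(-1691 + E{\left(-67,-113 \right)}\right) = \left(36744 + 46990\right) \left(-1691 + \frac{-113 - 67}{-200 - 67}\right) = 83734 \left(-1691 + \frac{1}{-267} \left(-180\right)\right) = 83734 \left(-1691 - - \frac{60}{89}\right) = 83734 \left(-1691 + \frac{60}{89}\right) = 83734 \left(- \frac{150439}{89}\right) = - \frac{12596859226}{89}$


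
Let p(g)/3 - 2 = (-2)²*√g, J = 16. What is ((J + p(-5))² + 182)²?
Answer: -1391004 - 57024*I*√5 ≈ -1.391e+6 - 1.2751e+5*I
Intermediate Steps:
p(g) = 6 + 12*√g (p(g) = 6 + 3*((-2)²*√g) = 6 + 3*(4*√g) = 6 + 12*√g)
((J + p(-5))² + 182)² = ((16 + (6 + 12*√(-5)))² + 182)² = ((16 + (6 + 12*(I*√5)))² + 182)² = ((16 + (6 + 12*I*√5))² + 182)² = ((22 + 12*I*√5)² + 182)² = (182 + (22 + 12*I*√5)²)²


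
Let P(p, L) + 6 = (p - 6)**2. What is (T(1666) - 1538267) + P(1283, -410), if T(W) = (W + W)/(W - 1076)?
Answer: 27276186/295 ≈ 92462.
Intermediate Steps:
T(W) = 2*W/(-1076 + W) (T(W) = (2*W)/(-1076 + W) = 2*W/(-1076 + W))
P(p, L) = -6 + (-6 + p)**2 (P(p, L) = -6 + (p - 6)**2 = -6 + (-6 + p)**2)
(T(1666) - 1538267) + P(1283, -410) = (2*1666/(-1076 + 1666) - 1538267) + (-6 + (-6 + 1283)**2) = (2*1666/590 - 1538267) + (-6 + 1277**2) = (2*1666*(1/590) - 1538267) + (-6 + 1630729) = (1666/295 - 1538267) + 1630723 = -453787099/295 + 1630723 = 27276186/295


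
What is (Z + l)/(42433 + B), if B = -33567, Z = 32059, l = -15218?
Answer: 1531/806 ≈ 1.8995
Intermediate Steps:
(Z + l)/(42433 + B) = (32059 - 15218)/(42433 - 33567) = 16841/8866 = 16841*(1/8866) = 1531/806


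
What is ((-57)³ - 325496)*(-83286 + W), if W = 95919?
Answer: -6451534137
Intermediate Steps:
((-57)³ - 325496)*(-83286 + W) = ((-57)³ - 325496)*(-83286 + 95919) = (-185193 - 325496)*12633 = -510689*12633 = -6451534137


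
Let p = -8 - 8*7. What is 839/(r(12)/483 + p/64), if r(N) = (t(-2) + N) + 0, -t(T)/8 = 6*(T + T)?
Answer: -135079/93 ≈ -1452.5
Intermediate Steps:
t(T) = -96*T (t(T) = -48*(T + T) = -48*2*T = -96*T)
r(N) = 192 + N (r(N) = (-96*(-2) + N) + 0 = (192 + N) + 0 = 192 + N)
p = -64 (p = -8 - 56 = -64)
839/(r(12)/483 + p/64) = 839/((192 + 12)/483 - 64/64) = 839/(204*(1/483) - 64*1/64) = 839/(68/161 - 1) = 839/(-93/161) = 839*(-161/93) = -135079/93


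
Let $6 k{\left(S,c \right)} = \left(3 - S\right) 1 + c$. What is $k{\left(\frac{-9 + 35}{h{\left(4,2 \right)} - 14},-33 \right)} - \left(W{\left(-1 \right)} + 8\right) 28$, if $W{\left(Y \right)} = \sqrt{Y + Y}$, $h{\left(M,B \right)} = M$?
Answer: $- \frac{6857}{30} - 28 i \sqrt{2} \approx -228.57 - 39.598 i$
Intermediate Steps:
$W{\left(Y \right)} = \sqrt{2} \sqrt{Y}$ ($W{\left(Y \right)} = \sqrt{2 Y} = \sqrt{2} \sqrt{Y}$)
$k{\left(S,c \right)} = \frac{1}{2} - \frac{S}{6} + \frac{c}{6}$ ($k{\left(S,c \right)} = \frac{\left(3 - S\right) 1 + c}{6} = \frac{\left(3 - S\right) + c}{6} = \frac{3 + c - S}{6} = \frac{1}{2} - \frac{S}{6} + \frac{c}{6}$)
$k{\left(\frac{-9 + 35}{h{\left(4,2 \right)} - 14},-33 \right)} - \left(W{\left(-1 \right)} + 8\right) 28 = \left(\frac{1}{2} - \frac{\left(-9 + 35\right) \frac{1}{4 - 14}}{6} + \frac{1}{6} \left(-33\right)\right) - \left(\sqrt{2} \sqrt{-1} + 8\right) 28 = \left(\frac{1}{2} - \frac{26 \frac{1}{-10}}{6} - \frac{11}{2}\right) - \left(\sqrt{2} i + 8\right) 28 = \left(\frac{1}{2} - \frac{26 \left(- \frac{1}{10}\right)}{6} - \frac{11}{2}\right) - \left(i \sqrt{2} + 8\right) 28 = \left(\frac{1}{2} - - \frac{13}{30} - \frac{11}{2}\right) - \left(8 + i \sqrt{2}\right) 28 = \left(\frac{1}{2} + \frac{13}{30} - \frac{11}{2}\right) - \left(224 + 28 i \sqrt{2}\right) = - \frac{137}{30} - \left(224 + 28 i \sqrt{2}\right) = - \frac{6857}{30} - 28 i \sqrt{2}$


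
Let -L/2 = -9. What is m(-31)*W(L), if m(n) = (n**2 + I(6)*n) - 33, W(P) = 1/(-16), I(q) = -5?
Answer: -1083/16 ≈ -67.688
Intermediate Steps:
L = 18 (L = -2*(-9) = 18)
W(P) = -1/16
m(n) = -33 + n**2 - 5*n (m(n) = (n**2 - 5*n) - 33 = -33 + n**2 - 5*n)
m(-31)*W(L) = (-33 + (-31)**2 - 5*(-31))*(-1/16) = (-33 + 961 + 155)*(-1/16) = 1083*(-1/16) = -1083/16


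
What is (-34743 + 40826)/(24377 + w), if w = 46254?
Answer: 553/6421 ≈ 0.086124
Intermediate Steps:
(-34743 + 40826)/(24377 + w) = (-34743 + 40826)/(24377 + 46254) = 6083/70631 = 6083*(1/70631) = 553/6421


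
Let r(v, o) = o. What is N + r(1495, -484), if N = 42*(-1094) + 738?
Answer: -45694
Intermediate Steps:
N = -45210 (N = -45948 + 738 = -45210)
N + r(1495, -484) = -45210 - 484 = -45694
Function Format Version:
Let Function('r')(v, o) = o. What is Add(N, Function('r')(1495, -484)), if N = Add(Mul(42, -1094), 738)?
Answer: -45694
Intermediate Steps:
N = -45210 (N = Add(-45948, 738) = -45210)
Add(N, Function('r')(1495, -484)) = Add(-45210, -484) = -45694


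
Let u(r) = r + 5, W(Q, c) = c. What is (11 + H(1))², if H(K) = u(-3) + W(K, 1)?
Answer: 196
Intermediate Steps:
u(r) = 5 + r
H(K) = 3 (H(K) = (5 - 3) + 1 = 2 + 1 = 3)
(11 + H(1))² = (11 + 3)² = 14² = 196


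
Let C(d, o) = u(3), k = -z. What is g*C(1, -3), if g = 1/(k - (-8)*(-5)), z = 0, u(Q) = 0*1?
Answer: 0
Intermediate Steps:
u(Q) = 0
k = 0 (k = -1*0 = 0)
C(d, o) = 0
g = -1/40 (g = 1/(0 - (-8)*(-5)) = 1/(0 - 1*40) = 1/(0 - 40) = 1/(-40) = -1/40 ≈ -0.025000)
g*C(1, -3) = -1/40*0 = 0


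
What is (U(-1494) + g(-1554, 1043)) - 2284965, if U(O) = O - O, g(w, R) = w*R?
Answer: -3905787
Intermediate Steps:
g(w, R) = R*w
U(O) = 0
(U(-1494) + g(-1554, 1043)) - 2284965 = (0 + 1043*(-1554)) - 2284965 = (0 - 1620822) - 2284965 = -1620822 - 2284965 = -3905787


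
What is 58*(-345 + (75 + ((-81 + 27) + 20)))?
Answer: -17632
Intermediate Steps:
58*(-345 + (75 + ((-81 + 27) + 20))) = 58*(-345 + (75 + (-54 + 20))) = 58*(-345 + (75 - 34)) = 58*(-345 + 41) = 58*(-304) = -17632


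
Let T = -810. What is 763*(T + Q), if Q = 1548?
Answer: 563094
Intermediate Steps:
763*(T + Q) = 763*(-810 + 1548) = 763*738 = 563094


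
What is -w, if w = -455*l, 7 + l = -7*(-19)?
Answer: 57330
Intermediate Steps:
l = 126 (l = -7 - 7*(-19) = -7 + 133 = 126)
w = -57330 (w = -455*126 = -57330)
-w = -1*(-57330) = 57330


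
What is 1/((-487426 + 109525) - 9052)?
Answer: -1/386953 ≈ -2.5843e-6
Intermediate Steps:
1/((-487426 + 109525) - 9052) = 1/(-377901 - 9052) = 1/(-386953) = -1/386953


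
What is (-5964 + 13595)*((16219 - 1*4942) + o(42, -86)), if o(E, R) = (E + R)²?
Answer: 100828403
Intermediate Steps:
(-5964 + 13595)*((16219 - 1*4942) + o(42, -86)) = (-5964 + 13595)*((16219 - 1*4942) + (42 - 86)²) = 7631*((16219 - 4942) + (-44)²) = 7631*(11277 + 1936) = 7631*13213 = 100828403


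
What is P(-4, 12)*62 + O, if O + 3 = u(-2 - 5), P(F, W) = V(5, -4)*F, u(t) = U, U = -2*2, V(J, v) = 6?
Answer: -1495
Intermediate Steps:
U = -4
u(t) = -4
P(F, W) = 6*F
O = -7 (O = -3 - 4 = -7)
P(-4, 12)*62 + O = (6*(-4))*62 - 7 = -24*62 - 7 = -1488 - 7 = -1495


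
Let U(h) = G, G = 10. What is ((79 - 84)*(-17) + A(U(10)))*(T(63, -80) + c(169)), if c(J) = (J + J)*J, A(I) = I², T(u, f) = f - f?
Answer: 10567570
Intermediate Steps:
U(h) = 10
T(u, f) = 0
c(J) = 2*J² (c(J) = (2*J)*J = 2*J²)
((79 - 84)*(-17) + A(U(10)))*(T(63, -80) + c(169)) = ((79 - 84)*(-17) + 10²)*(0 + 2*169²) = (-5*(-17) + 100)*(0 + 2*28561) = (85 + 100)*(0 + 57122) = 185*57122 = 10567570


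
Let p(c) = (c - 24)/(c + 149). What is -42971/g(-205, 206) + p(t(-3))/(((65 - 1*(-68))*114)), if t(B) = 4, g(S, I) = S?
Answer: 49841760053/237778065 ≈ 209.61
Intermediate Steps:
p(c) = (-24 + c)/(149 + c)
-42971/g(-205, 206) + p(t(-3))/(((65 - 1*(-68))*114)) = -42971/(-205) + ((-24 + 4)/(149 + 4))/(((65 - 1*(-68))*114)) = -42971*(-1/205) + (-20/153)/(((65 + 68)*114)) = 42971/205 + ((1/153)*(-20))/((133*114)) = 42971/205 - 20/153/15162 = 42971/205 - 20/153*1/15162 = 42971/205 - 10/1159893 = 49841760053/237778065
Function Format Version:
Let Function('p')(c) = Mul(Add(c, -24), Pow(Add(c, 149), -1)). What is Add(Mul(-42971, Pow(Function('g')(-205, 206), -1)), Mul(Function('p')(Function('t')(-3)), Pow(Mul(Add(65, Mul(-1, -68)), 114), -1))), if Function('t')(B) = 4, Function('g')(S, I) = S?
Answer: Rational(49841760053, 237778065) ≈ 209.61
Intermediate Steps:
Function('p')(c) = Mul(Pow(Add(149, c), -1), Add(-24, c)) (Function('p')(c) = Mul(Add(-24, c), Pow(Add(149, c), -1)) = Mul(Pow(Add(149, c), -1), Add(-24, c)))
Add(Mul(-42971, Pow(Function('g')(-205, 206), -1)), Mul(Function('p')(Function('t')(-3)), Pow(Mul(Add(65, Mul(-1, -68)), 114), -1))) = Add(Mul(-42971, Pow(-205, -1)), Mul(Mul(Pow(Add(149, 4), -1), Add(-24, 4)), Pow(Mul(Add(65, Mul(-1, -68)), 114), -1))) = Add(Mul(-42971, Rational(-1, 205)), Mul(Mul(Pow(153, -1), -20), Pow(Mul(Add(65, 68), 114), -1))) = Add(Rational(42971, 205), Mul(Mul(Rational(1, 153), -20), Pow(Mul(133, 114), -1))) = Add(Rational(42971, 205), Mul(Rational(-20, 153), Pow(15162, -1))) = Add(Rational(42971, 205), Mul(Rational(-20, 153), Rational(1, 15162))) = Add(Rational(42971, 205), Rational(-10, 1159893)) = Rational(49841760053, 237778065)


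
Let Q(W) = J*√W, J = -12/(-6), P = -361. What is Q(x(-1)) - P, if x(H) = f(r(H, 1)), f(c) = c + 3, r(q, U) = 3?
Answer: 361 + 2*√6 ≈ 365.90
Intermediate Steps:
f(c) = 3 + c
x(H) = 6 (x(H) = 3 + 3 = 6)
J = 2 (J = -12*(-⅙) = 2)
Q(W) = 2*√W
Q(x(-1)) - P = 2*√6 - 1*(-361) = 2*√6 + 361 = 361 + 2*√6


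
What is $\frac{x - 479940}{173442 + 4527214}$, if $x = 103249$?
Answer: $- \frac{376691}{4700656} \approx -0.080136$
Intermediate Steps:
$\frac{x - 479940}{173442 + 4527214} = \frac{103249 - 479940}{173442 + 4527214} = - \frac{376691}{4700656}$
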